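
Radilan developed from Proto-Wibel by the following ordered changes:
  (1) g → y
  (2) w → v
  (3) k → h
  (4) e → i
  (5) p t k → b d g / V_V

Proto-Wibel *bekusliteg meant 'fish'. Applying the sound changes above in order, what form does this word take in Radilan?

Radilan: *bekusliteg
  bekusliteg → bekuslitey   [unconditioned shift]
  bekuslitey (rule 2 does not apply)
  bekuslitey → behuslitey   [unconditioned shift]
  behuslitey → bihuslitiy   [vowel merger]
  bihuslitiy → bihuslidiy   [intervocalic voicing]
  giving Radilan bihuslidiy.

bihuslidiy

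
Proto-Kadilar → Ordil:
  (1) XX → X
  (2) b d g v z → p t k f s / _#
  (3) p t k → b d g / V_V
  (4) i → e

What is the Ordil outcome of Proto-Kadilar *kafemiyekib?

Ordil: *kafemiyekib > kafemiyekip > kafemiyegip > kafemeyegep  (by final devoicing, intervocalic voicing, vowel merger)

kafemeyegep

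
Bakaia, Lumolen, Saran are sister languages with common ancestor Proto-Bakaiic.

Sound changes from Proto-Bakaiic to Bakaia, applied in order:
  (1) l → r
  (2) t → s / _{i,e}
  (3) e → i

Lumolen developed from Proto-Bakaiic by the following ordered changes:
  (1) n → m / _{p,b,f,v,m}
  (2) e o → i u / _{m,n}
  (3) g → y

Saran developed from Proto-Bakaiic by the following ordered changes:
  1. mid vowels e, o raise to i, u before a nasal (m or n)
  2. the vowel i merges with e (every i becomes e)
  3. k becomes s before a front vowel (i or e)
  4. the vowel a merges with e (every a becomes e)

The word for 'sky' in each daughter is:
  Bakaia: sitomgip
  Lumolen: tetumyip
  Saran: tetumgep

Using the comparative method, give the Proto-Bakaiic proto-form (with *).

*tetomgip

Position 7: Bakaia has i, Lumolen has i, Saran has e. Taking the neighbouring segments as reconstructed: Bakaia i could go back to *e or *i; Lumolen i can only go back to *i; Saran e could go back to *a or *e or *i — the one source consistent with every daughter is *i.
Position 4: Bakaia has o, Lumolen has u, Saran has u. Bakaia preserves o here (none of its changes turn any other segment into o), so the proto-segment is *o.
Position 1: Bakaia has s, Lumolen has t, Saran has t. Lumolen preserves t here (none of its changes turn any other segment into t), so the proto-segment is *t.
Verify the candidate proto-form against each daughter:
Bakaia: start from *tetomgip.
  rule 1: no change — tetomgip
  rule 2 (palatalisation): tetomgip → setomgip
  rule 3 (vowel merger): setomgip → sitomgip
  ⇒ Bakaia sitomgip
Lumolen: *tetomgip > tetumgip > tetumyip  (by pre-nasal raising, unconditioned shift)
Saran: start from *tetomgip.
  rule 1 (pre-nasal raising): tetomgip → tetumgip
  rule 2 (vowel merger): tetumgip → tetumgep
  rule 3: no change — tetumgep
  rule 4: no change — tetumgep
  ⇒ Saran tetumgep
No other proto-form is consistent with every reflex, so the reconstruction is *tetomgip.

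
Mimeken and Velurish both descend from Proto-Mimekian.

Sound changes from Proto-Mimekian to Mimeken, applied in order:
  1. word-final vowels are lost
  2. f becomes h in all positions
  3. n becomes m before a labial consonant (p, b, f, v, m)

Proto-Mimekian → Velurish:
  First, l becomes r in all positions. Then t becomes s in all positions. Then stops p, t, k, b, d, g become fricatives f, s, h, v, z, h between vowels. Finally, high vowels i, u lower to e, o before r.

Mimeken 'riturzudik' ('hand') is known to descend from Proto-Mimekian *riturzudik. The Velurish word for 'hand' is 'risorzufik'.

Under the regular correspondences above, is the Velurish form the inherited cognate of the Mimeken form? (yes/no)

Derive the expected Velurish reflex of *riturzudik:
Velurish: start from *riturzudik.
  rule 1: no change — riturzudik
  rule 2 (unconditioned shift): riturzudik → risurzudik
  rule 3 (intervocalic lenition): risurzudik → risurzuzik
  rule 4 (pre-rhotic lowering): risurzuzik → risorzuzik
  ⇒ Velurish risorzuzik
The regular Velurish reflex would be 'risorzuzik', but the attested form is 'risorzufik'. The correspondence is irregular, so they are not cognates (the Velurish form has a different source).

no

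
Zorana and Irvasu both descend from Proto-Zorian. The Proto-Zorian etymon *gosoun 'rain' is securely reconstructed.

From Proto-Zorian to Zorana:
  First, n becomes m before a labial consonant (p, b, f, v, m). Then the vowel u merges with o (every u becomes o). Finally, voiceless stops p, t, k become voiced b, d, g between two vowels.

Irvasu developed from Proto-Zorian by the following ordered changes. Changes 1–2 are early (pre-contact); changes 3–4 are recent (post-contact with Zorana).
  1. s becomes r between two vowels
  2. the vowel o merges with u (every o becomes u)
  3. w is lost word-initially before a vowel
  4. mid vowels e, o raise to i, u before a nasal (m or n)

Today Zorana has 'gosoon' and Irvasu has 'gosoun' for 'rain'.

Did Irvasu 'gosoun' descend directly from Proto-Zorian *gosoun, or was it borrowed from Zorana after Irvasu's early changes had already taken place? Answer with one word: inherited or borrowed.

If inherited, *gosoun would pass through all of Irvasu's changes:
Irvasu: *gosoun > goroun > guruun  (by rhotacism, vowel merger)
If borrowed from Zorana 'gosoon' after the early changes, it would undergo only the recent ones:
  rule 3 (glide loss): no change (gosoon)
  rule 4 (pre-nasal raising): gosoon → gosoun
  ⇒ as a loan: gosoun
Irvasu 'gosoun' matches the loan outcome 'gosoun', not the inherited 'guruun' — it skipped the early Irvasu changes, so it was borrowed from Zorana.

borrowed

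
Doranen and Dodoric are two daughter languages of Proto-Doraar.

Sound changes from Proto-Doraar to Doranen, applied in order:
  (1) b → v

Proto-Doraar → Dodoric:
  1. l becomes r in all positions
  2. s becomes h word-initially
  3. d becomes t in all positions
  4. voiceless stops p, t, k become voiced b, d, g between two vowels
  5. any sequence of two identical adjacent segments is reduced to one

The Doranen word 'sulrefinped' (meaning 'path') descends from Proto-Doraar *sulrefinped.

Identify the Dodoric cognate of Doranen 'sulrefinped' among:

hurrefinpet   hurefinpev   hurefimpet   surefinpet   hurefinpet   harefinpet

hurefinpet

Dodoric: *sulrefinped > surrefinped > hurrefinped > hurrefinpet > hurefinpet  (by unconditioned shift, debuccalisation, unconditioned shift, degemination)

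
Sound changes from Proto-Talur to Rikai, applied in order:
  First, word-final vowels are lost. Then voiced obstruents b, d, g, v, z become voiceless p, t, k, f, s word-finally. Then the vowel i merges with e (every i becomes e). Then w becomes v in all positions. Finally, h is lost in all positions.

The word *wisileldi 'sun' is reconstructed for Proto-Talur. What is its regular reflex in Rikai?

veselelt

Rikai: *wisileldi > wisileld > wisilelt > weselelt > veselelt  (by apocope, final devoicing, vowel merger, unconditioned shift)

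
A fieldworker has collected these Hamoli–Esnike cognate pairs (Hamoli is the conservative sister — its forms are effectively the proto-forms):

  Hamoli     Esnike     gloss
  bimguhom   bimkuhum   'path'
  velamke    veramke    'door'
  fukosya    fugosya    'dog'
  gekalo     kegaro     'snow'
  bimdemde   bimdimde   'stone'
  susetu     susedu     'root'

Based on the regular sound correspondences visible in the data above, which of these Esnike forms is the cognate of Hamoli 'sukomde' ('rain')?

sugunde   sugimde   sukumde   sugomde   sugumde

sugumde

fukosya ~ fugosya — Hamoli k corresponds to Esnike g between vowels (before a back vowel).
bimguhom ~ bimkuhum — Hamoli o corresponds to Esnike u after a consonant, before a nasal.
Applying these to Hamoli 'sukomde':
  sukomde → sugomde   (k→g between vowels (before a back vowel))
  sugomde → sugumde   (o→u after a consonant, before a nasal)
So the Esnike cognate is 'sugumde'.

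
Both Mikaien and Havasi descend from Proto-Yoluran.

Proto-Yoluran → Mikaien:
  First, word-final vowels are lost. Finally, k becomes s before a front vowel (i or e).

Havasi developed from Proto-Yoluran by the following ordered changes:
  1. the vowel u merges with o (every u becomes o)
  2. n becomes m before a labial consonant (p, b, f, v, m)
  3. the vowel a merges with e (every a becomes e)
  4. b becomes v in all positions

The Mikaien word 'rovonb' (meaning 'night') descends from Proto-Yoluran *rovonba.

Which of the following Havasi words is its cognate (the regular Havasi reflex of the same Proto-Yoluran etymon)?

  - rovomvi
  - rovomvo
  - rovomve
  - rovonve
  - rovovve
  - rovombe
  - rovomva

rovomve

Havasi: start from *rovonba.
  rule 1: no change — rovonba
  rule 2 (nasal place assimilation): rovonba → rovomba
  rule 3 (vowel merger): rovomba → rovombe
  rule 4 (unconditioned shift): rovombe → rovomve
  ⇒ Havasi rovomve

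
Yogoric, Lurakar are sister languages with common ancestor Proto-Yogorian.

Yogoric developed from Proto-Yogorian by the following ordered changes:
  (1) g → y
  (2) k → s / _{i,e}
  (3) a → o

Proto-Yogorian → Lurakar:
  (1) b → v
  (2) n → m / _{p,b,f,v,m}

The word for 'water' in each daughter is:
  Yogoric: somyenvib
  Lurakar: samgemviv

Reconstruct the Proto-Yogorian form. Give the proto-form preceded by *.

Position 6: Yogoric has n, Lurakar has m. Yogoric preserves n here (none of its changes turn any other segment into n), so the proto-segment is *n.
Position 9: Yogoric has b, Lurakar has v. Yogoric preserves b here (none of its changes turn any other segment into b), so the proto-segment is *b.
Position 4: Yogoric has y, Lurakar has g. Lurakar preserves g here (none of its changes turn any other segment into g), so the proto-segment is *g.
This points to *samgenvib. Verify forward in each daughter:
Yogoric: *samgenvib
  samgenvib → samyenvib   [unconditioned shift]
  samyenvib (rule 2 does not apply)
  samyenvib → somyenvib   [vowel merger]
  giving Yogoric somyenvib.
Lurakar: start from *samgenvib.
  rule 1 (unconditioned shift): samgenvib → samgenviv
  rule 2 (nasal place assimilation): samgenviv → samgemviv
  ⇒ Lurakar samgemviv
Only *samgenvib yields all of Yogoric somyenvib, Lurakar samgemviv.

*samgenvib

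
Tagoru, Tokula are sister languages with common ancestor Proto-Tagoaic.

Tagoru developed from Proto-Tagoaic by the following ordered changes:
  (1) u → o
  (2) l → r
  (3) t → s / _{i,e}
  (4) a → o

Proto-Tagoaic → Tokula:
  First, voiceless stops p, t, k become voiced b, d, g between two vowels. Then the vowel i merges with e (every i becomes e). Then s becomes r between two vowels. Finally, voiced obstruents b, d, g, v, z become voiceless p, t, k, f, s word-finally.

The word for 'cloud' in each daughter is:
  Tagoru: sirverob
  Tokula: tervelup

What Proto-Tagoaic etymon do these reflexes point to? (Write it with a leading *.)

Position 1: Tagoru has s, Tokula has t. Taking the neighbouring segments as reconstructed: Tagoru s could go back to *t or *s; Tokula t can only go back to *t — the one source consistent with every daughter is *t.
Position 7: Tagoru has o, Tokula has u. Tokula preserves u here (none of its changes turn any other segment into u), so the proto-segment is *u.
Position 8: Tagoru has b, Tokula has p. Tagoru preserves b here (none of its changes turn any other segment into b), so the proto-segment is *b.
This points to *tirvelub. Verify forward in each daughter:
Tagoru: *tirvelub > tirvelob > tirverob > sirverob  (by vowel merger, unconditioned shift, palatalisation)
Tokula: *tirvelub > tervelub > tervelup  (by vowel merger, final devoicing)
No other proto-form is consistent with every reflex, so the reconstruction is *tirvelub.

*tirvelub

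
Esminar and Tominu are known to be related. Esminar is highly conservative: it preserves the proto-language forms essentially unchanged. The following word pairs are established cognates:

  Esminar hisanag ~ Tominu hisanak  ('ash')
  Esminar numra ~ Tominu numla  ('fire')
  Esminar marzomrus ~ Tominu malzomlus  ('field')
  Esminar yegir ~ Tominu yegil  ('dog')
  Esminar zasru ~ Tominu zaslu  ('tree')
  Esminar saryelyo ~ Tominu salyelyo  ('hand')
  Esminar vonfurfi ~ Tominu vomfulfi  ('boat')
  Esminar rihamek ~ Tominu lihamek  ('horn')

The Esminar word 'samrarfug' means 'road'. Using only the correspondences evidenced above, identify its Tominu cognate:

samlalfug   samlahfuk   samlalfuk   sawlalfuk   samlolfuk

samlalfuk

numra ~ numla — Esminar r corresponds to Tominu l after a consonant, before a back vowel.
vonfurfi ~ vomfulfi — Esminar r corresponds to Tominu l after a vowel, before a labial obstruent.
hisanag ~ hisanak — Esminar g corresponds to Tominu k word-finally.
Applying these to Esminar 'samrarfug':
  samrarfug → samlarfug   (r→l after a consonant, before a back vowel)
  samlarfug → samlalfug   (r→l after a vowel, before a labial obstruent)
  samlalfug → samlalfuk   (g→k word-finally)
So the Tominu cognate is 'samlalfuk'.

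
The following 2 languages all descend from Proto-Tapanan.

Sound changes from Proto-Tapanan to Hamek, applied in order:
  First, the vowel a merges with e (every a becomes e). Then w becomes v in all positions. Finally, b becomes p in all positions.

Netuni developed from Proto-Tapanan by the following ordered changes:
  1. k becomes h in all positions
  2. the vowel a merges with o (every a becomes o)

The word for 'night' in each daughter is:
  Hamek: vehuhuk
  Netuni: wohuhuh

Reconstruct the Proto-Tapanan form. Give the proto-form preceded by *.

Position 2: Hamek has e, Netuni has o. Taking the neighbouring segments as reconstructed: Hamek e could go back to *a or *e; Netuni o could go back to *a or *o — the one source consistent with every daughter is *a.
Position 7: Hamek has k, Netuni has h. Hamek preserves k here (none of its changes turn any other segment into k), so the proto-segment is *k.
Position 1: Hamek has v, Netuni has w. Netuni preserves w here (none of its changes turn any other segment into w), so the proto-segment is *w.
This points to *wahuhuk. Verify forward in each daughter:
Hamek: *wahuhuk
  wahuhuk → wehuhuk   [vowel merger]
  wehuhuk → vehuhuk   [unconditioned shift]
  vehuhuk (rule 3 does not apply)
  giving Hamek vehuhuk.
Netuni: *wahuhuk > wahuhuh > wohuhuh  (by unconditioned shift, vowel merger)
Only *wahuhuk yields all of Hamek vehuhuk, Netuni wohuhuh.

*wahuhuk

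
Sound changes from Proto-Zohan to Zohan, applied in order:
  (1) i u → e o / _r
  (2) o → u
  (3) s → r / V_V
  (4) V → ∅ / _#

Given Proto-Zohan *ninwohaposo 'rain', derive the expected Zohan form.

Zohan: start from *ninwohaposo.
  rule 1: no change — ninwohaposo
  rule 2 (vowel merger): ninwohaposo → ninwuhapusu
  rule 3 (rhotacism): ninwuhapusu → ninwuhapuru
  rule 4 (apocope): ninwuhapuru → ninwuhapur
  ⇒ Zohan ninwuhapur

ninwuhapur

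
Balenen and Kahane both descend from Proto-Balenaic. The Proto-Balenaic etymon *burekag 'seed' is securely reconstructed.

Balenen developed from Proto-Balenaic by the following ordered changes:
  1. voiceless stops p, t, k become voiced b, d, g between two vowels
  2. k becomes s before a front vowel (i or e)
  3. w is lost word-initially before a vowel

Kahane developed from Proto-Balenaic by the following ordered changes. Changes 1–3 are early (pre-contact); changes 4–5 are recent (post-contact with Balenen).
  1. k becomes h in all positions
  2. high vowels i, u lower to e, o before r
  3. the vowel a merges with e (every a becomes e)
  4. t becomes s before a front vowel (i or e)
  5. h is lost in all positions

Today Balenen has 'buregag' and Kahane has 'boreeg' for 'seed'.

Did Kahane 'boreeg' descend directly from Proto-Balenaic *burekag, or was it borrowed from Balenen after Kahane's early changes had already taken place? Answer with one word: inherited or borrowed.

inherited

If inherited, *burekag would pass through all of Kahane's changes:
Kahane: *burekag > burehag > borehag > boreheg > boreeg  (by unconditioned shift, pre-rhotic lowering, vowel merger, h-loss)
If borrowed from Balenen 'buregag' after the early changes, it would undergo only the recent ones:
  rule 4 (palatalisation): no change (buregag)
  rule 5 (h-loss): no change (buregag)
  ⇒ as a loan: buregag
Kahane 'boreeg' matches the inherited outcome exactly, so it is an inherited cognate, not a loan.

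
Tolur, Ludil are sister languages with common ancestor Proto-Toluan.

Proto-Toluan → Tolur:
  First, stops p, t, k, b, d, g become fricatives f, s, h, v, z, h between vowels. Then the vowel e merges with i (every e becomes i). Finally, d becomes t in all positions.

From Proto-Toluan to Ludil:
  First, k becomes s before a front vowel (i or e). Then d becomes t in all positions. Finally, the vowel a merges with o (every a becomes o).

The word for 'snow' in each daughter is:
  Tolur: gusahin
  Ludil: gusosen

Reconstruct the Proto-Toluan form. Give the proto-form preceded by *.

*gusaken

Position 5: Tolur has h, Ludil has s. Taking the neighbouring segments as reconstructed: Tolur h could go back to *k or *g or *h; Ludil s could go back to *k or *s — the one source consistent with every daughter is *k.
Position 4: Tolur has a, Ludil has o. Tolur preserves a here (none of its changes turn any other segment into a), so the proto-segment is *a.
Position 6: Tolur has i, Ludil has e. Ludil preserves e here (none of its changes turn any other segment into e), so the proto-segment is *e.
Continuing position by position gives *gusaken; check it forward:
Tolur: *gusaken
  gusaken → gusahen   [intervocalic lenition]
  gusahen → gusahin   [vowel merger]
  gusahin (rule 3 does not apply)
  giving Tolur gusahin.
Ludil: start from *gusaken.
  rule 1 (palatalisation): gusaken → gusasen
  rule 2: no change — gusasen
  rule 3 (vowel merger): gusasen → gusosen
  ⇒ Ludil gusosen
*gusaken is the unique common source.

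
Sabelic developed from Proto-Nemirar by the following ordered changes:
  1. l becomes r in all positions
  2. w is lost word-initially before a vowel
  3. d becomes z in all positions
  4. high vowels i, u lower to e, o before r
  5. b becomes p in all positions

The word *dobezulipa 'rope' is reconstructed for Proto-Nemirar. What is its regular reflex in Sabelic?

Sabelic: *dobezulipa > dobezuripa > zobezuripa > zobezoripa > zopezoripa  (by unconditioned shift, unconditioned shift, pre-rhotic lowering, unconditioned shift)

zopezoripa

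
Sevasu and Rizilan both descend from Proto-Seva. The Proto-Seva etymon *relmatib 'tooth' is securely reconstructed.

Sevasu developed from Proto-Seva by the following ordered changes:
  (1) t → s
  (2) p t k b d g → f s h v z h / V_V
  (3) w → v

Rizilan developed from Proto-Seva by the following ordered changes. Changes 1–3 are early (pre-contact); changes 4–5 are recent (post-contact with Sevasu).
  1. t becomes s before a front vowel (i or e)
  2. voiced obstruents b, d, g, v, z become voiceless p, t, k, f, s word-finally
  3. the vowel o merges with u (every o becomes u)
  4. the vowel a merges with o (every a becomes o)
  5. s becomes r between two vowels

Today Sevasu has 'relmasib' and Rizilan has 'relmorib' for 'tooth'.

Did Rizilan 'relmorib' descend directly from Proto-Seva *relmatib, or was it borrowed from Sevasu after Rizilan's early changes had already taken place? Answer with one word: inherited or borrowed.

borrowed

If inherited, *relmatib would pass through all of Rizilan's changes:
Rizilan: *relmatib
  relmatib → relmasib   [palatalisation]
  relmasib → relmasip   [final devoicing]
  relmasip (rule 3 does not apply)
  relmasip → relmosip   [vowel merger]
  relmosip → relmorip   [rhotacism]
  giving Rizilan relmorip.
If borrowed from Sevasu 'relmasib' after the early changes, it would undergo only the recent ones:
  rule 4 (vowel merger): relmasib → relmosib
  rule 5 (rhotacism): relmosib → relmorib
  ⇒ as a loan: relmorib
Rizilan 'relmorib' matches the loan outcome 'relmorib', not the inherited 'relmorip' — it skipped the early Rizilan changes, so it was borrowed from Sevasu.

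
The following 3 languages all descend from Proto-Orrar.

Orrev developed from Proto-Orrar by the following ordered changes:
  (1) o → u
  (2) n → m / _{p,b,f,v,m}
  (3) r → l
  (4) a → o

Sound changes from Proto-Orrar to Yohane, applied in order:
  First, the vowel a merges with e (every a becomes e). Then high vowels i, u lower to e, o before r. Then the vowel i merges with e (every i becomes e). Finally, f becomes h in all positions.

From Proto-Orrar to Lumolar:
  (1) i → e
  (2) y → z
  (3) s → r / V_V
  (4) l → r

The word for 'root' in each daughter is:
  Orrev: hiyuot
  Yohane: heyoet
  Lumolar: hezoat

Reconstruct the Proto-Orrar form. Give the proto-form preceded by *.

Position 2: Orrev has i, Yohane has e, Lumolar has e. Orrev preserves i here (none of its changes turn any other segment into i), so the proto-segment is *i.
Position 5: Orrev has o, Yohane has e, Lumolar has a. Lumolar preserves a here (none of its changes turn any other segment into a), so the proto-segment is *a.
Position 4: Orrev has u, Yohane has o, Lumolar has o. Lumolar preserves o here (none of its changes turn any other segment into o), so the proto-segment is *o.
This points to *hiyoat. Verify forward in each daughter:
Orrev: *hiyoat
  hiyoat → hiyuat   [vowel merger]
  hiyuat (rule 2 does not apply)
  hiyuat (rule 3 does not apply)
  hiyuat → hiyuot   [vowel merger]
  giving Orrev hiyuot.
Yohane: *hiyoat
  hiyoat → hiyoet   [vowel merger]
  hiyoet (rule 2 does not apply)
  hiyoet → heyoet   [vowel merger]
  heyoet (rule 4 does not apply)
  giving Yohane heyoet.
Lumolar: *hiyoat > heyoat > hezoat  (by vowel merger, unconditioned shift)
No other proto-form is consistent with every reflex, so the reconstruction is *hiyoat.

*hiyoat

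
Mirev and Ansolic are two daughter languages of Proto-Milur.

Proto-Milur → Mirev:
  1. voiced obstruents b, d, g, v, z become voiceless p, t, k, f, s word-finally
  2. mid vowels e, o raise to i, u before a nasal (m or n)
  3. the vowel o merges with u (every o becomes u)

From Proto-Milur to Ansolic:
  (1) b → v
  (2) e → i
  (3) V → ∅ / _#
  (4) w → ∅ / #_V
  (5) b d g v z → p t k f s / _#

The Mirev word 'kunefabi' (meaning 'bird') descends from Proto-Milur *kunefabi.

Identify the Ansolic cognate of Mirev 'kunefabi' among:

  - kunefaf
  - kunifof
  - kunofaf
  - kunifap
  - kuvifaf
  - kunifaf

kunifaf

Ansolic: *kunefabi
  kunefabi → kunefavi   [unconditioned shift]
  kunefavi → kunifavi   [vowel merger]
  kunifavi → kunifav   [apocope]
  kunifav (rule 4 does not apply)
  kunifav → kunifaf   [final devoicing]
  giving Ansolic kunifaf.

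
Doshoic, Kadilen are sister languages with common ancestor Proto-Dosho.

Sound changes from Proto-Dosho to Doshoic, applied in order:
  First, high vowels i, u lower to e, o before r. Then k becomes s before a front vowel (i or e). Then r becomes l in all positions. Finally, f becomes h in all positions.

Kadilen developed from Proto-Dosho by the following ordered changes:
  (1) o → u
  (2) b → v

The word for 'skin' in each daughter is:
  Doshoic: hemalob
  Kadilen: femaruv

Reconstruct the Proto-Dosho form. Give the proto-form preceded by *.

*femarob

Position 6: Doshoic has o, Kadilen has u. Taking the neighbouring segments as reconstructed: Doshoic o can only go back to *o; Kadilen u could go back to *o or *u — the one source consistent with every daughter is *o.
Position 7: Doshoic has b, Kadilen has v. Doshoic preserves b here (none of its changes turn any other segment into b), so the proto-segment is *b.
This points to *femarob. Verify forward in each daughter:
Doshoic: *femarob > femalob > hemalob  (by unconditioned shift, unconditioned shift)
Kadilen: start from *femarob.
  rule 1 (vowel merger): femarob → femarub
  rule 2 (unconditioned shift): femarub → femaruv
  ⇒ Kadilen femaruv
Only *femarob yields all of Doshoic hemalob, Kadilen femaruv.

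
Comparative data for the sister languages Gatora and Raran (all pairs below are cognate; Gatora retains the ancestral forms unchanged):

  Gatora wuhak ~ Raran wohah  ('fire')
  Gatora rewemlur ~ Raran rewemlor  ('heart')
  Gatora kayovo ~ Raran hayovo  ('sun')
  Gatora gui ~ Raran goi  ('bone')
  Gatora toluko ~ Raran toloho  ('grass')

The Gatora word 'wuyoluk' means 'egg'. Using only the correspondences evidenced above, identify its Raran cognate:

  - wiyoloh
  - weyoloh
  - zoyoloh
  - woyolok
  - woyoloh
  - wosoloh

woyoloh

wuhak ~ wohah, toluko ~ toloho — Gatora u corresponds to Raran o after a consonant, before a consonant other than r, m, n, p, b, f, v.
wuhak ~ wohah — Gatora k corresponds to Raran h word-finally.
Applying these to Gatora 'wuyoluk':
  wuyoluk → woyoluk   (u→o after a consonant, before a consonant other than r, m, n, p, b, f, v)
  woyoluk → woyolok   (u→o after a consonant, before a consonant other than r, m, n, p, b, f, v)
  woyolok → woyoloh   (k→h word-finally)
So the Raran cognate is 'woyoloh'.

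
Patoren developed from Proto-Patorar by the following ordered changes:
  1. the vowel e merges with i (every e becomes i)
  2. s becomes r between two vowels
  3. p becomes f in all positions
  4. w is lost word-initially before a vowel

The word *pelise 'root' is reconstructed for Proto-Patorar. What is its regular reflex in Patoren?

Patoren: *pelise
  pelise → pilisi   [vowel merger]
  pilisi → piliri   [rhotacism]
  piliri → filiri   [unconditioned shift]
  filiri (rule 4 does not apply)
  giving Patoren filiri.

filiri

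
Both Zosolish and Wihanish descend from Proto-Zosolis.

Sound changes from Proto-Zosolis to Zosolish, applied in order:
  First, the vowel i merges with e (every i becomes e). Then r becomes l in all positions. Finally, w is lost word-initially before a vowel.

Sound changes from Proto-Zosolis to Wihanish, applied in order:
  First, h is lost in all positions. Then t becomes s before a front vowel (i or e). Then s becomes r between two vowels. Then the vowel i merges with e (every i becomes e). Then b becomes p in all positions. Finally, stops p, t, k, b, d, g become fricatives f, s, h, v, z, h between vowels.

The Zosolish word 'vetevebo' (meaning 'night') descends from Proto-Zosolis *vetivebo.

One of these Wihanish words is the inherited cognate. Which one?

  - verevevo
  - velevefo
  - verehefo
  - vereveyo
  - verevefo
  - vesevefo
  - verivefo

Wihanish: *vetivebo
  vetivebo (rule 1 does not apply)
  vetivebo → vesivebo   [palatalisation]
  vesivebo → verivebo   [rhotacism]
  verivebo → verevebo   [vowel merger]
  verevebo → verevepo   [unconditioned shift]
  verevepo → verevefo   [intervocalic lenition]
  giving Wihanish verevefo.
The other candidates each miss or misapply at least one Wihanish change.

verevefo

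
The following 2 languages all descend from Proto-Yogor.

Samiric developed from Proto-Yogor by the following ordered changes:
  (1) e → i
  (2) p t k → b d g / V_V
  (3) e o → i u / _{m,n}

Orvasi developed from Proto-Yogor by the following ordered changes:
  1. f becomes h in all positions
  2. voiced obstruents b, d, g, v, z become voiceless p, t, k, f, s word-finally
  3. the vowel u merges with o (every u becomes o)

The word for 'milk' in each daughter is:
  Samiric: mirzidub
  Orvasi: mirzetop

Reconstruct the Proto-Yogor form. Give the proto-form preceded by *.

Position 5: Samiric has i, Orvasi has e. Orvasi preserves e here (none of its changes turn any other segment into e), so the proto-segment is *e.
Position 7: Samiric has u, Orvasi has o. Taking the neighbouring segments as reconstructed: Samiric u can only go back to *u; Orvasi o could go back to *o or *u — the one source consistent with every daughter is *u.
Position 6: Samiric has d, Orvasi has t. Taking the neighbouring segments as reconstructed: Samiric d could go back to *t or *d; Orvasi t can only go back to *t — the one source consistent with every daughter is *t.
Continuing position by position gives *mirzetub; check it forward:
Samiric: *mirzetub
  mirzetub → mirzitub   [vowel merger]
  mirzitub → mirzidub   [intervocalic voicing]
  mirzidub (rule 3 does not apply)
  giving Samiric mirzidub.
Orvasi: start from *mirzetub.
  rule 1: no change — mirzetub
  rule 2 (final devoicing): mirzetub → mirzetup
  rule 3 (vowel merger): mirzetup → mirzetop
  ⇒ Orvasi mirzetop
Only *mirzetub yields all of Samiric mirzidub, Orvasi mirzetop.

*mirzetub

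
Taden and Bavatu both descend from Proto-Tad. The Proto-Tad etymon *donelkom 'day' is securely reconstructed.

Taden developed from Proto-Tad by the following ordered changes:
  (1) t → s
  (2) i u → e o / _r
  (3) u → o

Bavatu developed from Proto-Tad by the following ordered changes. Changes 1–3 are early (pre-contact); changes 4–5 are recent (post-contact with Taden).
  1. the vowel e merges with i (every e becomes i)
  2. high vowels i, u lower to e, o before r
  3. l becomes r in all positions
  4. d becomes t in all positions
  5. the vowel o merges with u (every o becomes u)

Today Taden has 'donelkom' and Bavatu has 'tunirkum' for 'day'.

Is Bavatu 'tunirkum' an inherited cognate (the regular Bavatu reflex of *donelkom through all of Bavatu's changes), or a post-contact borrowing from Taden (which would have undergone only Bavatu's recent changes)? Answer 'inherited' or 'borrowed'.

inherited

If inherited, *donelkom would pass through all of Bavatu's changes:
Bavatu: start from *donelkom.
  rule 1 (vowel merger): donelkom → donilkom
  rule 2: no change — donilkom
  rule 3 (unconditioned shift): donilkom → donirkom
  rule 4 (unconditioned shift): donirkom → tonirkom
  rule 5 (vowel merger): tonirkom → tunirkum
  ⇒ Bavatu tunirkum
If borrowed from Taden 'donelkom' after the early changes, it would undergo only the recent ones:
  rule 4 (unconditioned shift): donelkom → tonelkom
  rule 5 (vowel merger): tonelkom → tunelkum
  ⇒ as a loan: tunelkum
Bavatu 'tunirkum' matches the inherited outcome exactly, so it is an inherited cognate, not a loan.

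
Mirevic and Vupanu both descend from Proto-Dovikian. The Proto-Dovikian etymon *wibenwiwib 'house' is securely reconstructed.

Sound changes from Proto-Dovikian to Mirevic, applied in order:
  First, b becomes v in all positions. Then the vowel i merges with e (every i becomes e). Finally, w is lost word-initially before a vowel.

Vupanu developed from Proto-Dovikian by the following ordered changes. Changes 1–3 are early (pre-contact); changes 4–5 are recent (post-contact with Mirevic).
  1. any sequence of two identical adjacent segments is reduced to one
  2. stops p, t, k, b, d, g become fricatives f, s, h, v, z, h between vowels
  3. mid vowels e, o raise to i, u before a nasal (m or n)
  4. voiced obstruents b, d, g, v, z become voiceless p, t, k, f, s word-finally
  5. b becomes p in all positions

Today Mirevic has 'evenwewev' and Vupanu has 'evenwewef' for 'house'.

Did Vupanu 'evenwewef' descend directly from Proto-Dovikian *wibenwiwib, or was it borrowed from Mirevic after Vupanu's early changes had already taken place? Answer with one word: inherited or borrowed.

borrowed

If inherited, *wibenwiwib would pass through all of Vupanu's changes:
Vupanu: *wibenwiwib
  wibenwiwib (rule 1 does not apply)
  wibenwiwib → wivenwiwib   [intervocalic lenition]
  wivenwiwib → wivinwiwib   [pre-nasal raising]
  wivinwiwib → wivinwiwip   [final devoicing]
  wivinwiwip (rule 5 does not apply)
  giving Vupanu wivinwiwip.
If borrowed from Mirevic 'evenwewev' after the early changes, it would undergo only the recent ones:
  rule 4 (final devoicing): evenwewev → evenwewef
  rule 5 (unconditioned shift): no change (evenwewef)
  ⇒ as a loan: evenwewef
Vupanu 'evenwewef' matches the loan outcome 'evenwewef', not the inherited 'wivinwiwip' — it skipped the early Vupanu changes, so it was borrowed from Mirevic.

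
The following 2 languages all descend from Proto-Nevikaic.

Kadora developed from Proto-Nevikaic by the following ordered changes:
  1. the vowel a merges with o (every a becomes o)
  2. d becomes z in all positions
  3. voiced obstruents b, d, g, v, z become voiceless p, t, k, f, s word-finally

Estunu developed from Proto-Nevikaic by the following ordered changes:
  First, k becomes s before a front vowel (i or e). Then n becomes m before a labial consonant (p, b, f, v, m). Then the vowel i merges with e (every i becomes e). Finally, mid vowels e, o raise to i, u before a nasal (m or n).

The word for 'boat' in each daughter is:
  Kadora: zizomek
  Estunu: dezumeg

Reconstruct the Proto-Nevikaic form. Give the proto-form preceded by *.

*dizomeg

Position 4: Kadora has o, Estunu has u. Taking the neighbouring segments as reconstructed: Kadora o could go back to *a or *o; Estunu u could go back to *o or *u — the one source consistent with every daughter is *o.
Position 2: Kadora has i, Estunu has e. Kadora preserves i here (none of its changes turn any other segment into i), so the proto-segment is *i.
Position 7: Kadora has k, Estunu has g. Estunu preserves g here (none of its changes turn any other segment into g), so the proto-segment is *g.
Continuing position by position gives *dizomeg; check it forward:
Kadora: *dizomeg
  dizomeg (rule 1 does not apply)
  dizomeg → zizomeg   [unconditioned shift]
  zizomeg → zizomek   [final devoicing]
  giving Kadora zizomek.
Estunu: *dizomeg
  dizomeg (rule 1 does not apply)
  dizomeg (rule 2 does not apply)
  dizomeg → dezomeg   [vowel merger]
  dezomeg → dezumeg   [pre-nasal raising]
  giving Estunu dezumeg.
Only *dizomeg yields all of Kadora zizomek, Estunu dezumeg.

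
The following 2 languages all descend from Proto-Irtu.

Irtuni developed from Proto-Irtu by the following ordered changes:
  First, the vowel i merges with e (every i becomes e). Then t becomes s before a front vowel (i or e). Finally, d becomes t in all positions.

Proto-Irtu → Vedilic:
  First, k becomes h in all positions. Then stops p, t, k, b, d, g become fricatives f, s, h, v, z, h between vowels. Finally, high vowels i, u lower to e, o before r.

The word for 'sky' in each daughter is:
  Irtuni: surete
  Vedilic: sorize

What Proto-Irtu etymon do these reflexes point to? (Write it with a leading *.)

Position 2: Irtuni has u, Vedilic has o. Irtuni preserves u here (none of its changes turn any other segment into u), so the proto-segment is *u.
Position 4: Irtuni has e, Vedilic has i. Vedilic preserves i here (none of its changes turn any other segment into i), so the proto-segment is *i.
This points to *suride. Verify forward in each daughter:
Irtuni: *suride > surede > surete  (by vowel merger, unconditioned shift)
Vedilic: *suride > surize > sorize  (by intervocalic lenition, pre-rhotic lowering)
No other proto-form is consistent with every reflex, so the reconstruction is *suride.

*suride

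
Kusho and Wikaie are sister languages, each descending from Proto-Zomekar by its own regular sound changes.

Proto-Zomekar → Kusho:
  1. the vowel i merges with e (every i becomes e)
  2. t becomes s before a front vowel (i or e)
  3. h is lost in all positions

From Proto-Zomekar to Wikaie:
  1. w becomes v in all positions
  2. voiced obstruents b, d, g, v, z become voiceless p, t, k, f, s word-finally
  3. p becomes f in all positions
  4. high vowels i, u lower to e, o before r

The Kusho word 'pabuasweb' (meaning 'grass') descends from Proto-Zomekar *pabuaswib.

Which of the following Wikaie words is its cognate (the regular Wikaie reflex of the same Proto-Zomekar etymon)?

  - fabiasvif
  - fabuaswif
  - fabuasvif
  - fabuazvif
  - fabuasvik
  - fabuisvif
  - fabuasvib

fabuasvif

Wikaie: *pabuaswib > pabuasvib > pabuasvip > fabuasvif  (by unconditioned shift, final devoicing, unconditioned shift)
Only 'fabuasvif' matches the regular Wikaie development of *pabuaswib.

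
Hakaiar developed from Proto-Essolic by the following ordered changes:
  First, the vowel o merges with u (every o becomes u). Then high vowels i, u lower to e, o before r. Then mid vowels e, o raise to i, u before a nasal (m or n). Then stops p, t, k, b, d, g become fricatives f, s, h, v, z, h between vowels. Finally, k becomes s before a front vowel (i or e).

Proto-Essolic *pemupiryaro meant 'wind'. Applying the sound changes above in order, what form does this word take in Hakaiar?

Hakaiar: *pemupiryaro > pemupiryaru > pemuperyaru > pimuperyaru > pimuferyaru  (by vowel merger, pre-rhotic lowering, pre-nasal raising, intervocalic lenition)

pimuferyaru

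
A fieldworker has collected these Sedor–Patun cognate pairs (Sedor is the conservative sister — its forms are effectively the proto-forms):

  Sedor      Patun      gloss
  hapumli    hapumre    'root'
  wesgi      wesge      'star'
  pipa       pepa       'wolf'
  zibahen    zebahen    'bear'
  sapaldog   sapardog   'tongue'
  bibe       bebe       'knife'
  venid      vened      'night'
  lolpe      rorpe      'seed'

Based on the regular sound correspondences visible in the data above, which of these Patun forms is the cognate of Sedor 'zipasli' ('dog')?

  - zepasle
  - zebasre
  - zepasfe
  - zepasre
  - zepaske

pipa ~ pepa — Sedor i corresponds to Patun e after a consonant, before a labial obstruent.
hapumli ~ hapumre — Sedor l corresponds to Patun r after a consonant, before a front vowel.
hapumli ~ hapumre, wesgi ~ wesge — Sedor i corresponds to Patun e word-finally.
Applying these to Sedor 'zipasli':
  zipasli → zepasli   (i→e after a consonant, before a labial obstruent)
  zepasli → zepasri   (l→r after a consonant, before a front vowel)
  zepasri → zepasre   (i→e word-finally)
So the Patun cognate is 'zepasre'.

zepasre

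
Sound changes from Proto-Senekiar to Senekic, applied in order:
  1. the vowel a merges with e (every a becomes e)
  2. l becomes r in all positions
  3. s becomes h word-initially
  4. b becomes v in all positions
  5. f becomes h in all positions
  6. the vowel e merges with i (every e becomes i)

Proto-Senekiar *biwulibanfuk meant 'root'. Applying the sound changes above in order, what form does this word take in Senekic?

viwurivinhuk

Senekic: *biwulibanfuk > biwulibenfuk > biwuribenfuk > viwurivenfuk > viwurivenhuk > viwurivinhuk  (by vowel merger, unconditioned shift, unconditioned shift, unconditioned shift, vowel merger)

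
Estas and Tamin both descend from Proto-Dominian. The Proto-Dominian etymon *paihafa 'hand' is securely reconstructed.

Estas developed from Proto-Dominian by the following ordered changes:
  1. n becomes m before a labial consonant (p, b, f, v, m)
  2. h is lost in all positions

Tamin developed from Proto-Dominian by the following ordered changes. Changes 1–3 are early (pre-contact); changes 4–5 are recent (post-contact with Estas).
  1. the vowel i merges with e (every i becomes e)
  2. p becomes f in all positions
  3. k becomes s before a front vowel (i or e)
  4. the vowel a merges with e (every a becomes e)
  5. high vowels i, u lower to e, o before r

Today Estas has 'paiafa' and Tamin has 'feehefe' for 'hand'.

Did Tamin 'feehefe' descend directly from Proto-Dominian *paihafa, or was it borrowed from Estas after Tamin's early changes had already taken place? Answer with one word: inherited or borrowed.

If inherited, *paihafa would pass through all of Tamin's changes:
Tamin: *paihafa
  paihafa → paehafa   [vowel merger]
  paehafa → faehafa   [unconditioned shift]
  faehafa (rule 3 does not apply)
  faehafa → feehefe   [vowel merger]
  feehefe (rule 5 does not apply)
  giving Tamin feehefe.
If borrowed from Estas 'paiafa' after the early changes, it would undergo only the recent ones:
  rule 4 (vowel merger): paiafa → peiefe
  rule 5 (pre-rhotic lowering): no change (peiefe)
  ⇒ as a loan: peiefe
Tamin 'feehefe' matches the inherited outcome exactly, so it is an inherited cognate, not a loan.

inherited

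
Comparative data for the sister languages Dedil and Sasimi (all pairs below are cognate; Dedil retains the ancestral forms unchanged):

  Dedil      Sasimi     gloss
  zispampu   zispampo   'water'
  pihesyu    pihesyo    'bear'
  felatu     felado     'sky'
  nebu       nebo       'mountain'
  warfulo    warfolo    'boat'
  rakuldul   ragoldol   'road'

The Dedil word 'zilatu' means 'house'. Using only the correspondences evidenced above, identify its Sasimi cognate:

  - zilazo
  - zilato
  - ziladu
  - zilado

felatu ~ felado — Dedil t corresponds to Sasimi d between vowels (before a back vowel).
zispampu ~ zispampo, pihesyu ~ pihesyo — Dedil u corresponds to Sasimi o word-finally.
Applying these to Dedil 'zilatu':
  zilatu → ziladu   (t→d between vowels (before a back vowel))
  ziladu → zilado   (u→o word-finally)
So the Sasimi cognate is 'zilado'.

zilado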